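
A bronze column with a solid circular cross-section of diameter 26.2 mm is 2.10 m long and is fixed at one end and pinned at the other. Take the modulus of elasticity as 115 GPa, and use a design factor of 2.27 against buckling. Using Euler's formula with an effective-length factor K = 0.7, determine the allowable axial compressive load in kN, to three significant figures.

I = πd⁴/64 = π×26.2⁴/64 = 23130 mm⁴.
Effective length L_e = KL = 0.7×2.10 m = 1470 mm.
Euler critical load P_cr = π²EI/L_e² = π²×115000×23130/1470² = 12150 N.
P_allow = P_cr/n = 12150/2.27 = 5352 N.

P_allow = 5.35 kN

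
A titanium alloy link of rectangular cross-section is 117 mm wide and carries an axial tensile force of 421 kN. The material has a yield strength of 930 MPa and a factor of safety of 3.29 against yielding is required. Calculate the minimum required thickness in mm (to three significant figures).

σ_allow = 930/3.29 = 282.7 MPa.
Required area A = F/σ_allow = 421000/282.7 = 1489 mm².
t = A/w = 1489/117 = 12.73 mm.

t = 12.7 mm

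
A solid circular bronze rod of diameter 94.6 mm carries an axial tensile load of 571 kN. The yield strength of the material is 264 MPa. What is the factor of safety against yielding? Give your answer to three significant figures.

n = 3.25

A = πd²/4 = 7029 mm².
σ = F/A = 571000/7029 = 81.24 MPa.
n = 264/81.24 = 3.250.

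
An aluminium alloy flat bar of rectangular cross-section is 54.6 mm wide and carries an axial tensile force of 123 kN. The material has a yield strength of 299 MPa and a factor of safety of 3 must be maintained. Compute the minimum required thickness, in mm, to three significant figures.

t = 22.6 mm

σ_allow = 299/3 = 99.67 MPa.
Required area A = F/σ_allow = 123000/99.67 = 1234 mm².
t = A/w = 1234/54.6 = 22.60 mm.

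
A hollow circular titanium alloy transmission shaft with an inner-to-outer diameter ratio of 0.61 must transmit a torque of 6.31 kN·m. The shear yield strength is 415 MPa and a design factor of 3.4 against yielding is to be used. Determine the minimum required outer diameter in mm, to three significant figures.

d_o = 67.4 mm

τ_allow = 415/3.4 = 122.1 MPa.
For a hollow shaft τ = 16T/[πd_o³(1−k⁴)] with k = 0.61, so 1−k⁴ = 0.8615.
d_o³ = 16T/[π τ_allow (1−k⁴)] = 16×6310000/(π×122.1×0.8615) = 305600 mm³.
d_o = 67.36 mm.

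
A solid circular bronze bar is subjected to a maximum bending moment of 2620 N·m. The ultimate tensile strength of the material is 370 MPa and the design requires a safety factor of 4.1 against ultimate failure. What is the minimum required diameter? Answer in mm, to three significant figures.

σ_allow = 370/4.1 = 90.24 MPa.
For a solid circular section σ = 32M/(πd³), so d³ = 32M/(π σ_allow) = 32×2620000/(π×90.24) = 295700 mm³.
d = 66.62 mm.

d = 66.6 mm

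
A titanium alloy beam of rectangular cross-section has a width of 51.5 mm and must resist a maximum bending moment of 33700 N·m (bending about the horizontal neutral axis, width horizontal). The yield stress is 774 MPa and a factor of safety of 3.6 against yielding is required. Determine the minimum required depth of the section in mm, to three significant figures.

σ_allow = 774/3.6 = 215.0 MPa.
For a rectangular section σ = 6M/(bh²), so h² = 6M/(b σ_allow) = 6×3.3700×10^7/(51.5×215.0) = 18260 mm².
h = 135.1 mm.

h = 135 mm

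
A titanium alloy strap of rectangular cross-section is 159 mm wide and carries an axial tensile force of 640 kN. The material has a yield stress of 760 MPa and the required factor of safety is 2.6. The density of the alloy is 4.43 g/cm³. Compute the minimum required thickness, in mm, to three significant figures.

σ_allow = 760/2.6 = 292.3 MPa.
Required area A = F/σ_allow = 640000/292.3 = 2189 mm².
t = A/w = 2189/159 = 13.77 mm.

t = 13.8 mm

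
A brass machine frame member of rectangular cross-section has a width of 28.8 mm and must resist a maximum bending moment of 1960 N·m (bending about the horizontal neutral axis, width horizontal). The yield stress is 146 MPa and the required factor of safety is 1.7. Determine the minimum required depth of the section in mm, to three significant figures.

σ_allow = 146/1.7 = 85.88 MPa.
For a rectangular section σ = 6M/(bh²), so h² = 6M/(b σ_allow) = 6×1960000/(28.8×85.88) = 4755 mm².
h = 68.95 mm.

h = 69.0 mm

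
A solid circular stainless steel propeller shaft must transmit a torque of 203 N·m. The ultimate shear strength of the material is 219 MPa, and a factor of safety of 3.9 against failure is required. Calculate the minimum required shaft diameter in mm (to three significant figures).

d = 26.4 mm

Allowable shear stress τ_allow = 219/3.9 = 56.15 MPa.
For a solid shaft τ = 16T/(πd³), so d³ = 16T/(π τ_allow) = 16×203000/(π×56.15) = 18410 mm³.
d = (18410)^(1/3) = 26.41 mm.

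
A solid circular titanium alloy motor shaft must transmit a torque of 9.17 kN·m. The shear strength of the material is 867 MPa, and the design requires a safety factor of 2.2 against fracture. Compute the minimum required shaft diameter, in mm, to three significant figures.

Allowable shear stress τ_allow = 867/2.2 = 394.1 MPa.
For a solid shaft τ = 16T/(πd³), so d³ = 16T/(π τ_allow) = 16×9170000/(π×394.1) = 118500 mm³.
d = (118500)^(1/3) = 49.12 mm.

d = 49.1 mm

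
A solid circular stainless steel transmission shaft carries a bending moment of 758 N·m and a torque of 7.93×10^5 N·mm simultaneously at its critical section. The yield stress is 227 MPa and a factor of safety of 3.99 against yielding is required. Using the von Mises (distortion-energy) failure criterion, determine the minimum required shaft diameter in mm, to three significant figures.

d = 56.8 mm

σ_allow = σ_y/n = 227/3.99 = 56.89 MPa.
For a solid shaft σ_b = 32M/(πd³) and τ = 16T/(πd³), so the von Mises stress is σ' = (16/πd³)·√(4M²+3T²).
√(4M²+3T²) = √(4×(758000)² + 3×(793000)²) = 2.046×10^6 N·mm.
d³ = 16×2.046×10^6/(π×56.89) = 183100 mm³.
d = 56.79 mm.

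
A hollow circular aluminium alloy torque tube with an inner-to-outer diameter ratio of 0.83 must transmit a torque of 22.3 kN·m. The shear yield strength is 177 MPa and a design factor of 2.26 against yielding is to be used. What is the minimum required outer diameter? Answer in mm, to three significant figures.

τ_allow = 177/2.26 = 78.32 MPa.
For a hollow shaft τ = 16T/[πd_o³(1−k⁴)] with k = 0.83, so 1−k⁴ = 0.5254.
d_o³ = 16T/[π τ_allow (1−k⁴)] = 16×2.2300×10^7/(π×78.32×0.5254) = 2.760×10^6 mm³.
d_o = 140.3 mm.

d_o = 140 mm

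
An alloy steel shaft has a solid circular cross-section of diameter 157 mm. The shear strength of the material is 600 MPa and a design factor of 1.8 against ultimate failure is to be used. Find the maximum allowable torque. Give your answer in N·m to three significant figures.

τ_allow = 600/1.8 = 333.3 MPa.
For a solid shaft T_allow = τ_allow·πd³/16; πd³/16 = π×157³/16 = 759900 mm³.
T_allow = 333.3×759900 = 2.533×10^8 N·mm = 253300 N·m.

T_allow = 2.53×10^5 N·m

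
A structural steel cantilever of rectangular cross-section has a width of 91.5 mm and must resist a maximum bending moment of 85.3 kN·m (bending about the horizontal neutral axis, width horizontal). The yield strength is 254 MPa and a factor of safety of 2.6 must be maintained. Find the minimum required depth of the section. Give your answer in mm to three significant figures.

h = 239 mm

σ_allow = 254/2.6 = 97.69 MPa.
For a rectangular section σ = 6M/(bh²), so h² = 6M/(b σ_allow) = 6×8.5300×10^7/(91.5×97.69) = 57260 mm².
h = 239.3 mm.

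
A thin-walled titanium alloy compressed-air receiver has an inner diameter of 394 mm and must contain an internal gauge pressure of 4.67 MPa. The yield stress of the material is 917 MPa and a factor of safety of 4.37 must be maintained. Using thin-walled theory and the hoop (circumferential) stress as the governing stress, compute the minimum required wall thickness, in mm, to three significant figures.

σ_allow = 917/4.37 = 209.8 MPa.
Hoop stress σ_h = pD/(2t), so t = pD/(2σ_allow) = 4.67×394/(2×209.8) = 4.384 mm.

t = 4.38 mm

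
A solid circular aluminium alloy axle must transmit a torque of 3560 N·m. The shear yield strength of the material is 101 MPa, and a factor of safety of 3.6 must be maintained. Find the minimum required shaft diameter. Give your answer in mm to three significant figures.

d = 86.5 mm

Allowable shear stress τ_allow = 101/3.6 = 28.06 MPa.
For a solid shaft τ = 16T/(πd³), so d³ = 16T/(π τ_allow) = 16×3560000/(π×28.06) = 646300 mm³.
d = (646300)^(1/3) = 86.46 mm.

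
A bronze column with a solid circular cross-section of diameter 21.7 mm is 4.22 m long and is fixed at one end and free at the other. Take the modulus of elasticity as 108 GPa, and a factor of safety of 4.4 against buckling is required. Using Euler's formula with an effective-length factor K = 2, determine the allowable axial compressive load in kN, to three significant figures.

I = πd⁴/64 = π×21.7⁴/64 = 10880 mm⁴.
Effective length L_e = KL = 2×4.22 m = 8440 mm.
Euler critical load P_cr = π²EI/L_e² = π²×108000×10880/8440² = 162.9 N.
P_allow = P_cr/n = 162.9/4.4 = 37.02 N.

P_allow = 0.0370 kN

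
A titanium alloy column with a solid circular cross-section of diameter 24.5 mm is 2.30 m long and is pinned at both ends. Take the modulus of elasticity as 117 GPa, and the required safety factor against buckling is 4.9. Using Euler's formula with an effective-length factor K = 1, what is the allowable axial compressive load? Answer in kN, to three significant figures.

I = πd⁴/64 = π×24.5⁴/64 = 17690 mm⁴.
Effective length L_e = KL = 1×2.30 m = 2300 mm.
Euler critical load P_cr = π²EI/L_e² = π²×117000×17690/2300² = 3861 N.
P_allow = P_cr/n = 3861/4.9 = 787.9 N.

P_allow = 0.788 kN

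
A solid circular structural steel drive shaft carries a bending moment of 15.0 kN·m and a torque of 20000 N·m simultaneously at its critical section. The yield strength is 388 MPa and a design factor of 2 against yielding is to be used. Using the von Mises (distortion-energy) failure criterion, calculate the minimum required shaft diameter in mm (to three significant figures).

d = 106 mm

σ_allow = σ_y/n = 388/2 = 194.0 MPa.
For a solid shaft σ_b = 32M/(πd³) and τ = 16T/(πd³), so the von Mises stress is σ' = (16/πd³)·√(4M²+3T²).
√(4M²+3T²) = √(4×(1.500×10^7)² + 3×(2.000×10^7)²) = 4.583×10^7 N·mm.
d³ = 16×4.583×10^7/(π×194.0) = 1.203×10^6 mm³.
d = 106.4 mm.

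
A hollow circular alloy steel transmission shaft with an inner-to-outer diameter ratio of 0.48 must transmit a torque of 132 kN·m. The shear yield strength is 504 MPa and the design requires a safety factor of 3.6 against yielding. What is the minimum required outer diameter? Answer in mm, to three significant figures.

d_o = 172 mm

τ_allow = 504/3.6 = 140.0 MPa.
For a hollow shaft τ = 16T/[πd_o³(1−k⁴)] with k = 0.48, so 1−k⁴ = 0.9469.
d_o³ = 16T/[π τ_allow (1−k⁴)] = 16×1.3200×10^8/(π×140.0×0.9469) = 5.071×10^6 mm³.
d_o = 171.8 mm.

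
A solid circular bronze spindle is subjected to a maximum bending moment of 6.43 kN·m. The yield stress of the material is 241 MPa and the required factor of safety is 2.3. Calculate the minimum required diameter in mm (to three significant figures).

σ_allow = 241/2.3 = 104.8 MPa.
For a solid circular section σ = 32M/(πd³), so d³ = 32M/(π σ_allow) = 32×6430000/(π×104.8) = 625100 mm³.
d = 85.50 mm.

d = 85.5 mm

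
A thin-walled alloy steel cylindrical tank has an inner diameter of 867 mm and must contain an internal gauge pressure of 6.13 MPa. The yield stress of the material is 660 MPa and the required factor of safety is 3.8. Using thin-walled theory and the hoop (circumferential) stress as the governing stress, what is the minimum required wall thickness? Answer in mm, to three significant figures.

σ_allow = 660/3.8 = 173.7 MPa.
Hoop stress σ_h = pD/(2t), so t = pD/(2σ_allow) = 6.13×867/(2×173.7) = 15.30 mm.

t = 15.3 mm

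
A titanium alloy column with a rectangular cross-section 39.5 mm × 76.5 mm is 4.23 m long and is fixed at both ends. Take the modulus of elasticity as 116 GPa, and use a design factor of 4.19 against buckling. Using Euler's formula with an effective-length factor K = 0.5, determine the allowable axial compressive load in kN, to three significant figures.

P_allow = 24.0 kN

Buckling occurs about the weak axis: I_min = h·b³/12 = 76.5×39.5³/12 = 392900 mm⁴ (b = 39.5 mm is the smaller dimension).
Effective length L_e = KL = 0.5×4.23 m = 2115 mm.
Euler critical load P_cr = π²EI/L_e² = π²×116000×392900/2115² = 100600 N.
P_allow = P_cr/n = 100600/4.19 = 24000 N.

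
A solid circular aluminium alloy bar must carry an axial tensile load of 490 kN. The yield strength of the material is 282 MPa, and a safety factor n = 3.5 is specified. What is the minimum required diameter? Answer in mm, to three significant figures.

d = 88.0 mm

Allowable stress σ_allow = 282/3.5 = 80.57 MPa.
Required area A = F/σ_allow = 490000/80.57 = 6082 mm².
A = πd²/4 → d = √(4A/π) = 88.00 mm.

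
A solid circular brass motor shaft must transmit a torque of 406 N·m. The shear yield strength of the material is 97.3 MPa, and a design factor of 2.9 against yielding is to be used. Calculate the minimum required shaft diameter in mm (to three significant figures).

Allowable shear stress τ_allow = 97.3/2.9 = 33.55 MPa.
For a solid shaft τ = 16T/(πd³), so d³ = 16T/(π τ_allow) = 16×406000/(π×33.55) = 61630 mm³.
d = (61630)^(1/3) = 39.50 mm.

d = 39.5 mm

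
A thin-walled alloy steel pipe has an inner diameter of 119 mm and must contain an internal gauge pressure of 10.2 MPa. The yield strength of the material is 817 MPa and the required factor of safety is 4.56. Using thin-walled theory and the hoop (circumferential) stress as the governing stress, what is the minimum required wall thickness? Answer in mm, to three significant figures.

t = 3.39 mm

σ_allow = 817/4.56 = 179.2 MPa.
Hoop stress σ_h = pD/(2t), so t = pD/(2σ_allow) = 10.2×119/(2×179.2) = 3.387 mm.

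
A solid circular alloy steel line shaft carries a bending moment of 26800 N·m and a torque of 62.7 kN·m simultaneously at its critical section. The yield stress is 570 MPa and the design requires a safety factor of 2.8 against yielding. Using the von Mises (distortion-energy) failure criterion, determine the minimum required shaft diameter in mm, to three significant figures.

σ_allow = σ_y/n = 570/2.8 = 203.6 MPa.
For a solid shaft σ_b = 32M/(πd³) and τ = 16T/(πd³), so the von Mises stress is σ' = (16/πd³)·√(4M²+3T²).
√(4M²+3T²) = √(4×(2.680×10^7)² + 3×(6.270×10^7)²) = 1.211×10^8 N·mm.
d³ = 16×1.211×10^8/(π×203.6) = 3.030×10^6 mm³.
d = 144.7 mm.

d = 145 mm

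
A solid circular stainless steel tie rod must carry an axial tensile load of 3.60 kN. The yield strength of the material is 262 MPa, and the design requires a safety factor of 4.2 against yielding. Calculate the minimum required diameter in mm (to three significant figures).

d = 8.57 mm

Allowable stress σ_allow = 262/4.2 = 62.38 MPa.
Required area A = F/σ_allow = 3600.0/62.38 = 57.71 mm².
A = πd²/4 → d = √(4A/π) = 8.572 mm.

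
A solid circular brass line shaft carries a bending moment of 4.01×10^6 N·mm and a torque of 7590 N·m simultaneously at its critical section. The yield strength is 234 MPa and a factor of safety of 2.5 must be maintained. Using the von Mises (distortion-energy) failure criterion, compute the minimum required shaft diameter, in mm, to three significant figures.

d = 94.3 mm

σ_allow = σ_y/n = 234/2.5 = 93.60 MPa.
For a solid shaft σ_b = 32M/(πd³) and τ = 16T/(πd³), so the von Mises stress is σ' = (16/πd³)·√(4M²+3T²).
√(4M²+3T²) = √(4×(4.010×10^6)² + 3×(7.590×10^6)²) = 1.540×10^7 N·mm.
d³ = 16×1.540×10^7/(π×93.60) = 837900 mm³.
d = 94.28 mm.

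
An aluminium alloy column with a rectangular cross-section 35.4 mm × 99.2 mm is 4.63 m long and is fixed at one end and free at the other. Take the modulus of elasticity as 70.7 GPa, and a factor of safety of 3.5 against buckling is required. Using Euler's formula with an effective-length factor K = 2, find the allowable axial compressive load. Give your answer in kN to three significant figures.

P_allow = 0.853 kN

Buckling occurs about the weak axis: I_min = h·b³/12 = 99.2×35.4³/12 = 366700 mm⁴ (b = 35.4 mm is the smaller dimension).
Effective length L_e = KL = 2×4.63 m = 9260 mm.
Euler critical load P_cr = π²EI/L_e² = π²×70700×366700/9260² = 2984 N.
P_allow = P_cr/n = 2984/3.5 = 852.6 N.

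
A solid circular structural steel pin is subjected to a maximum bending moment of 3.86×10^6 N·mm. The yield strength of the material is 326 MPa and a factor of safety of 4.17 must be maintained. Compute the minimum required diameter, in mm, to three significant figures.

σ_allow = 326/4.17 = 78.18 MPa.
For a solid circular section σ = 32M/(πd³), so d³ = 32M/(π σ_allow) = 32×3860000/(π×78.18) = 502900 mm³.
d = 79.52 mm.

d = 79.5 mm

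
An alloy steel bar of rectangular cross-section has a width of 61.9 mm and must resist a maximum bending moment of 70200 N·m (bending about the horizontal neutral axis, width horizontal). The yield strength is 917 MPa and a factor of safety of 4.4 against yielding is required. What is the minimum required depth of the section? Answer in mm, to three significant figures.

h = 181 mm

σ_allow = 917/4.4 = 208.4 MPa.
For a rectangular section σ = 6M/(bh²), so h² = 6M/(b σ_allow) = 6×7.0200×10^7/(61.9×208.4) = 32650 mm².
h = 180.7 mm.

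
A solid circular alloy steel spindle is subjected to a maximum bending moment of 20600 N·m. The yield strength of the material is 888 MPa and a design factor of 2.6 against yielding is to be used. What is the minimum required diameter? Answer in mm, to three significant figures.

d = 85.0 mm

σ_allow = 888/2.6 = 341.5 MPa.
For a solid circular section σ = 32M/(πd³), so d³ = 32M/(π σ_allow) = 32×2.0600×10^7/(π×341.5) = 614400 mm³.
d = 85.01 mm.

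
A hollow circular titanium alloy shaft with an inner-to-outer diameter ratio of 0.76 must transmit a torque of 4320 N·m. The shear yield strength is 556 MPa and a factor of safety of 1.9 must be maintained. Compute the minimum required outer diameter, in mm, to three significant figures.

d_o = 48.3 mm

τ_allow = 556/1.9 = 292.6 MPa.
For a hollow shaft τ = 16T/[πd_o³(1−k⁴)] with k = 0.76, so 1−k⁴ = 0.6664.
d_o³ = 16T/[π τ_allow (1−k⁴)] = 16×4320000/(π×292.6×0.6664) = 112800 mm³.
d_o = 48.32 mm.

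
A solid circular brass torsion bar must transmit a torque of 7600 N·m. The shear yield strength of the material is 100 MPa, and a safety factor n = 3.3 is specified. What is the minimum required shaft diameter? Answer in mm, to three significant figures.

d = 109 mm

Allowable shear stress τ_allow = 100/3.3 = 30.30 MPa.
For a solid shaft τ = 16T/(πd³), so d³ = 16T/(π τ_allow) = 16×7600000/(π×30.30) = 1.277×10^6 mm³.
d = (1.277×10^6)^(1/3) = 108.5 mm.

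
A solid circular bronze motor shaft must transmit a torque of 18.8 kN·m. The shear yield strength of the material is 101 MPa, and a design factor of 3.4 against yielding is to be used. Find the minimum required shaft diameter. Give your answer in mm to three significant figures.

Allowable shear stress τ_allow = 101/3.4 = 29.71 MPa.
For a solid shaft τ = 16T/(πd³), so d³ = 16T/(π τ_allow) = 16×1.8800×10^7/(π×29.71) = 3.223×10^6 mm³.
d = (3.223×10^6)^(1/3) = 147.7 mm.

d = 148 mm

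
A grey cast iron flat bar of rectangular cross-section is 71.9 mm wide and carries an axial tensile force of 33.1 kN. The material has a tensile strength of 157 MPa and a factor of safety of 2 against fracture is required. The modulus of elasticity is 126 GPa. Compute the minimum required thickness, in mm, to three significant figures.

σ_allow = 157/2 = 78.50 MPa.
Required area A = F/σ_allow = 33100/78.50 = 421.7 mm².
t = A/w = 421.7/71.9 = 5.864 mm.

t = 5.86 mm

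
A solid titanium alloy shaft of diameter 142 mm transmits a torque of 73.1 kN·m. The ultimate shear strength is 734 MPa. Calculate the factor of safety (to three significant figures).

τ = 16T/(πd³) = 16×7.3100×10^7/(π×142³) = 130.0 MPa.
n = τ_limit/τ = 734/130.0 = 5.645.

n = 5.65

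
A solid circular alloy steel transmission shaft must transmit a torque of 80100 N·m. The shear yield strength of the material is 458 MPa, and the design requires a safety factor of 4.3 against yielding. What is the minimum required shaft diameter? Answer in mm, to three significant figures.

d = 156 mm

Allowable shear stress τ_allow = 458/4.3 = 106.5 MPa.
For a solid shaft τ = 16T/(πd³), so d³ = 16T/(π τ_allow) = 16×8.0100×10^7/(π×106.5) = 3.830×10^6 mm³.
d = (3.830×10^6)^(1/3) = 156.5 mm.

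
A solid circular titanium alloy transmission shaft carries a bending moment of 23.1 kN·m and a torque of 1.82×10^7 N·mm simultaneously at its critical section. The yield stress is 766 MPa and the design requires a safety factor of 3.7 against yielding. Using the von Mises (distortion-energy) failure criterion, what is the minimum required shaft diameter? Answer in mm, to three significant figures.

σ_allow = σ_y/n = 766/3.7 = 207.0 MPa.
For a solid shaft σ_b = 32M/(πd³) and τ = 16T/(πd³), so the von Mises stress is σ' = (16/πd³)·√(4M²+3T²).
√(4M²+3T²) = √(4×(2.310×10^7)² + 3×(1.820×10^7)²) = 5.593×10^7 N·mm.
d³ = 16×5.593×10^7/(π×207.0) = 1.376×10^6 mm³.
d = 111.2 mm.

d = 111 mm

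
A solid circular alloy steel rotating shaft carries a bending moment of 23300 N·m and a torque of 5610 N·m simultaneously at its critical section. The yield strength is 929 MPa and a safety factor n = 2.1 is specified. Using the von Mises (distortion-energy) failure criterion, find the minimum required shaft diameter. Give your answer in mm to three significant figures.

σ_allow = σ_y/n = 929/2.1 = 442.4 MPa.
For a solid shaft σ_b = 32M/(πd³) and τ = 16T/(πd³), so the von Mises stress is σ' = (16/πd³)·√(4M²+3T²).
√(4M²+3T²) = √(4×(2.330×10^7)² + 3×(5.610×10^6)²) = 4.760×10^7 N·mm.
d³ = 16×4.760×10^7/(π×442.4) = 548000 mm³.
d = 81.83 mm.

d = 81.8 mm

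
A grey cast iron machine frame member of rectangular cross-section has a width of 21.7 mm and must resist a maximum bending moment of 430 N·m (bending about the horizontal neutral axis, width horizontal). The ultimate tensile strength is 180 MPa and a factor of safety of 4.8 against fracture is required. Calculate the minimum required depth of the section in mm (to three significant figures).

h = 56.3 mm

σ_allow = 180/4.8 = 37.50 MPa.
For a rectangular section σ = 6M/(bh²), so h² = 6M/(b σ_allow) = 6×430000/(21.7×37.50) = 3171 mm².
h = 56.31 mm.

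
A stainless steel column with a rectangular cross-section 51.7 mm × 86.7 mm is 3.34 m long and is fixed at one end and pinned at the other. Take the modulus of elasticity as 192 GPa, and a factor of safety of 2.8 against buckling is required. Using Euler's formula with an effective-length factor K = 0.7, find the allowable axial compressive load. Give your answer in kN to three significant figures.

P_allow = 124 kN

Buckling occurs about the weak axis: I_min = h·b³/12 = 86.7×51.7³/12 = 998400 mm⁴ (b = 51.7 mm is the smaller dimension).
Effective length L_e = KL = 0.7×3.34 m = 2338 mm.
Euler critical load P_cr = π²EI/L_e² = π²×192000×998400/2338² = 346100 N.
P_allow = P_cr/n = 346100/2.8 = 123600 N.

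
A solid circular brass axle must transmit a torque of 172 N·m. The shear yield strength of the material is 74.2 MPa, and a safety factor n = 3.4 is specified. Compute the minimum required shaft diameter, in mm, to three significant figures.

Allowable shear stress τ_allow = 74.2/3.4 = 21.82 MPa.
For a solid shaft τ = 16T/(πd³), so d³ = 16T/(π τ_allow) = 16×172000/(π×21.82) = 40140 mm³.
d = (40140)^(1/3) = 34.24 mm.

d = 34.2 mm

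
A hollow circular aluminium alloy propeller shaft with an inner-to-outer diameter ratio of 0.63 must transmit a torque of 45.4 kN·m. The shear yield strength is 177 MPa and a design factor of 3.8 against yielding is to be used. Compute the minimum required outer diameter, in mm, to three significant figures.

d_o = 181 mm

τ_allow = 177/3.8 = 46.58 MPa.
For a hollow shaft τ = 16T/[πd_o³(1−k⁴)] with k = 0.63, so 1−k⁴ = 0.8425.
d_o³ = 16T/[π τ_allow (1−k⁴)] = 16×4.5400×10^7/(π×46.58×0.8425) = 5.892×10^6 mm³.
d_o = 180.6 mm.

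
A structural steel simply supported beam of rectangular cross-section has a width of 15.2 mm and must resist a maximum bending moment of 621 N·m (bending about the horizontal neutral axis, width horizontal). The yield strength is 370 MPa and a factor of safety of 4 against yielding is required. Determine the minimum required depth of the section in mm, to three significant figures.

σ_allow = 370/4 = 92.50 MPa.
For a rectangular section σ = 6M/(bh²), so h² = 6M/(b σ_allow) = 6×621000/(15.2×92.50) = 2650 mm².
h = 51.48 mm.

h = 51.5 mm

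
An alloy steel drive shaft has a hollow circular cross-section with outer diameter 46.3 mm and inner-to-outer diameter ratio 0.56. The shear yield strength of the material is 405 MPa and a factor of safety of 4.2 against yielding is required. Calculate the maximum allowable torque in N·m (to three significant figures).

T_allow = 1690 N·m

τ_allow = 405/4.2 = 96.43 MPa.
For a hollow shaft T_allow = τ_allow·πd_o³(1−k⁴)/16 with 1−k⁴ = 0.9017, so πd_o³(1−k⁴)/16 = 17570 mm³.
T_allow = 96.43×17570 = 1.694×10^6 N·mm = 1694 N·m.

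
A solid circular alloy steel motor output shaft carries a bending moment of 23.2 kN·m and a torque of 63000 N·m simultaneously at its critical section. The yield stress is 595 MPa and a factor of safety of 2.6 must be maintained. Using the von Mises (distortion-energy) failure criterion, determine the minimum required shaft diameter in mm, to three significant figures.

σ_allow = σ_y/n = 595/2.6 = 228.8 MPa.
For a solid shaft σ_b = 32M/(πd³) and τ = 16T/(πd³), so the von Mises stress is σ' = (16/πd³)·√(4M²+3T²).
√(4M²+3T²) = √(4×(2.320×10^7)² + 3×(6.300×10^7)²) = 1.186×10^8 N·mm.
d³ = 16×1.186×10^8/(π×228.8) = 2.639×10^6 mm³.
d = 138.2 mm.

d = 138 mm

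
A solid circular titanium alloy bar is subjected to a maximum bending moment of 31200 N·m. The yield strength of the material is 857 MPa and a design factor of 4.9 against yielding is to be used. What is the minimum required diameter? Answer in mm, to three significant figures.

σ_allow = 857/4.9 = 174.9 MPa.
For a solid circular section σ = 32M/(πd³), so d³ = 32M/(π σ_allow) = 32×3.1200×10^7/(π×174.9) = 1.817×10^6 mm³.
d = 122.0 mm.

d = 122 mm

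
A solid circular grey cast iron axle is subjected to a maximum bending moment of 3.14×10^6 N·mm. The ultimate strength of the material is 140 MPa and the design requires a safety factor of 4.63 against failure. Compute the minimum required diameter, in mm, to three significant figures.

σ_allow = 140/4.63 = 30.24 MPa.
For a solid circular section σ = 32M/(πd³), so d³ = 32M/(π σ_allow) = 32×3140000/(π×30.24) = 1.058×10^6 mm³.
d = 101.9 mm.

d = 102 mm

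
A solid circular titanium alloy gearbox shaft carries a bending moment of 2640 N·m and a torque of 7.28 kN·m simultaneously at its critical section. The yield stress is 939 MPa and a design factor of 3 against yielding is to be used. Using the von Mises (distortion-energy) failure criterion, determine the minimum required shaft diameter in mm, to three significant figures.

σ_allow = σ_y/n = 939/3 = 313.0 MPa.
For a solid shaft σ_b = 32M/(πd³) and τ = 16T/(πd³), so the von Mises stress is σ' = (16/πd³)·√(4M²+3T²).
√(4M²+3T²) = √(4×(2.640×10^6)² + 3×(7.280×10^6)²) = 1.367×10^7 N·mm.
d³ = 16×1.367×10^7/(π×313.0) = 222400 mm³.
d = 60.59 mm.

d = 60.6 mm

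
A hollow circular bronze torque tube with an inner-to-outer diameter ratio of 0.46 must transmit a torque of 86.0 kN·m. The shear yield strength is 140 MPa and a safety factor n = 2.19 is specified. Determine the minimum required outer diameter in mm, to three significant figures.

d_o = 193 mm

τ_allow = 140/2.19 = 63.93 MPa.
For a hollow shaft τ = 16T/[πd_o³(1−k⁴)] with k = 0.46, so 1−k⁴ = 0.9552.
d_o³ = 16T/[π τ_allow (1−k⁴)] = 16×8.6000×10^7/(π×63.93×0.9552) = 7.173×10^6 mm³.
d_o = 192.9 mm.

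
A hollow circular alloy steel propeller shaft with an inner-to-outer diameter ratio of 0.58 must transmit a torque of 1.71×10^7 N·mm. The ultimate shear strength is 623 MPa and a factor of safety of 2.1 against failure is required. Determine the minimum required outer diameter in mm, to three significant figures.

d_o = 69.2 mm

τ_allow = 623/2.1 = 296.7 MPa.
For a hollow shaft τ = 16T/[πd_o³(1−k⁴)] with k = 0.58, so 1−k⁴ = 0.8868.
d_o³ = 16T/[π τ_allow (1−k⁴)] = 16×1.7100×10^7/(π×296.7×0.8868) = 331000 mm³.
d_o = 69.18 mm.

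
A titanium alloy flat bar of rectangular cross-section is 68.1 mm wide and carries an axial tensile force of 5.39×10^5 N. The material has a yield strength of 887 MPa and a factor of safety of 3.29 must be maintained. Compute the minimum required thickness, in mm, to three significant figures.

t = 29.4 mm

σ_allow = 887/3.29 = 269.6 MPa.
Required area A = F/σ_allow = 539000/269.6 = 1999 mm².
t = A/w = 1999/68.1 = 29.36 mm.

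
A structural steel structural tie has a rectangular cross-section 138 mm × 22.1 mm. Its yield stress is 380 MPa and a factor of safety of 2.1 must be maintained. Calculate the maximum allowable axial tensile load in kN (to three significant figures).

F_allow = 552 kN

σ_allow = 380/2.1 = 181.0 MPa.
A = 138×22.1 = 3050 mm².
F_allow = σ_allow × A = 181.0×3050 = 551900 N.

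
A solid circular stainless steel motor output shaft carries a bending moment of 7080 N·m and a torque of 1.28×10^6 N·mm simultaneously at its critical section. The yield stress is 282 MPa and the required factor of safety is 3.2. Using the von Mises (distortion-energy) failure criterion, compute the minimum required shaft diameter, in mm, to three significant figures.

d = 93.9 mm

σ_allow = σ_y/n = 282/3.2 = 88.12 MPa.
For a solid shaft σ_b = 32M/(πd³) and τ = 16T/(πd³), so the von Mises stress is σ' = (16/πd³)·√(4M²+3T²).
√(4M²+3T²) = √(4×(7.080×10^6)² + 3×(1.280×10^6)²) = 1.433×10^7 N·mm.
d³ = 16×1.433×10^7/(π×88.12) = 828300 mm³.
d = 93.91 mm.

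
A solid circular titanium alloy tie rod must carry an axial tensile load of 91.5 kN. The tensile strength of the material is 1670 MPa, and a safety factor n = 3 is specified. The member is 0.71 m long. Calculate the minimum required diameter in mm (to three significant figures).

d = 14.5 mm

Allowable stress σ_allow = 1670/3 = 556.7 MPa.
Required area A = F/σ_allow = 91500/556.7 = 164.4 mm².
A = πd²/4 → d = √(4A/π) = 14.47 mm.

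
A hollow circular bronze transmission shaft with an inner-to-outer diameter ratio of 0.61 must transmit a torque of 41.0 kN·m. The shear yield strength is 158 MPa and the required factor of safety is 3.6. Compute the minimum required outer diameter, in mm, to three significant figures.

τ_allow = 158/3.6 = 43.89 MPa.
For a hollow shaft τ = 16T/[πd_o³(1−k⁴)] with k = 0.61, so 1−k⁴ = 0.8615.
d_o³ = 16T/[π τ_allow (1−k⁴)] = 16×4.1000×10^7/(π×43.89×0.8615) = 5.522×10^6 mm³.
d_o = 176.8 mm.

d_o = 177 mm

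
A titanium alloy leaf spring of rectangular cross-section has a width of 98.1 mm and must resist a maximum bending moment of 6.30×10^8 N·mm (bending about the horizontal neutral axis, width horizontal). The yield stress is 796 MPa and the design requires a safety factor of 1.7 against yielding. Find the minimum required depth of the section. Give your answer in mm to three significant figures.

h = 287 mm

σ_allow = 796/1.7 = 468.2 MPa.
For a rectangular section σ = 6M/(bh²), so h² = 6M/(b σ_allow) = 6×6.3000×10^8/(98.1×468.2) = 82290 mm².
h = 286.9 mm.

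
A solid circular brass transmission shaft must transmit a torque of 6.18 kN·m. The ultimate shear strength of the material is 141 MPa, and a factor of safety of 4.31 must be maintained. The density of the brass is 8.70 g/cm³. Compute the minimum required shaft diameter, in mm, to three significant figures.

d = 98.7 mm

Allowable shear stress τ_allow = 141/4.31 = 32.71 MPa.
For a solid shaft τ = 16T/(πd³), so d³ = 16T/(π τ_allow) = 16×6180000/(π×32.71) = 962100 mm³.
d = (962100)^(1/3) = 98.72 mm.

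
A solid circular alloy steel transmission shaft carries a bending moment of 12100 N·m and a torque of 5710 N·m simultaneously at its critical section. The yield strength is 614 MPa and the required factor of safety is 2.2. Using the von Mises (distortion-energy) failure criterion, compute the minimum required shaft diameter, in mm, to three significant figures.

d = 78.1 mm

σ_allow = σ_y/n = 614/2.2 = 279.1 MPa.
For a solid shaft σ_b = 32M/(πd³) and τ = 16T/(πd³), so the von Mises stress is σ' = (16/πd³)·√(4M²+3T²).
√(4M²+3T²) = √(4×(1.210×10^7)² + 3×(5.710×10^6)²) = 2.614×10^7 N·mm.
d³ = 16×2.614×10^7/(π×279.1) = 477100 mm³.
d = 78.14 mm.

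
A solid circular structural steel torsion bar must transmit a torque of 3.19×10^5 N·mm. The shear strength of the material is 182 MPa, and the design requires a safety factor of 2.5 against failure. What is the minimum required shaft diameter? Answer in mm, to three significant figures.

Allowable shear stress τ_allow = 182/2.5 = 72.80 MPa.
For a solid shaft τ = 16T/(πd³), so d³ = 16T/(π τ_allow) = 16×319000/(π×72.80) = 22320 mm³.
d = (22320)^(1/3) = 28.15 mm.

d = 28.2 mm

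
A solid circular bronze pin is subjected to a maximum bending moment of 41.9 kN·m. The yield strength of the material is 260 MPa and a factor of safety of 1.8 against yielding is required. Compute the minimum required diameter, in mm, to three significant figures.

σ_allow = 260/1.8 = 144.4 MPa.
For a solid circular section σ = 32M/(πd³), so d³ = 32M/(π σ_allow) = 32×4.1900×10^7/(π×144.4) = 2.955×10^6 mm³.
d = 143.5 mm.

d = 143 mm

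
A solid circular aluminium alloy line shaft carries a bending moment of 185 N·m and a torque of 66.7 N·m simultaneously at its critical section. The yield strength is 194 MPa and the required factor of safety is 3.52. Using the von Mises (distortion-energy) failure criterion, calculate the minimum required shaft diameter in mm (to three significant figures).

d = 33.0 mm

σ_allow = σ_y/n = 194/3.52 = 55.11 MPa.
For a solid shaft σ_b = 32M/(πd³) and τ = 16T/(πd³), so the von Mises stress is σ' = (16/πd³)·√(4M²+3T²).
√(4M²+3T²) = √(4×(185000)² + 3×(66700)²) = 387600 N·mm.
d³ = 16×387600/(π×55.11) = 35820 mm³.
d = 32.96 mm.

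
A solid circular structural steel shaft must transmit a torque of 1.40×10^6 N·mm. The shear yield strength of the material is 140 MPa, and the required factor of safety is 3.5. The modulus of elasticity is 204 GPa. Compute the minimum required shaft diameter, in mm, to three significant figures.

Allowable shear stress τ_allow = 140/3.5 = 40.00 MPa.
For a solid shaft τ = 16T/(πd³), so d³ = 16T/(π τ_allow) = 16×1400000/(π×40.00) = 178300 mm³.
d = (178300)^(1/3) = 56.28 mm.

d = 56.3 mm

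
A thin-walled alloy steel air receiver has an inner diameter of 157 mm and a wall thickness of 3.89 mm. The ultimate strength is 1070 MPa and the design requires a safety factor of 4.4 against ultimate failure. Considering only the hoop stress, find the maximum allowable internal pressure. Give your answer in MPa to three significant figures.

p_allow = 12.1 MPa

σ_allow = 1070/4.4 = 243.2 MPa.
σ_h = pD/(2t) → p_allow = 2σ_allow t/D = 2×243.2×3.89/157 = 12.05 MPa.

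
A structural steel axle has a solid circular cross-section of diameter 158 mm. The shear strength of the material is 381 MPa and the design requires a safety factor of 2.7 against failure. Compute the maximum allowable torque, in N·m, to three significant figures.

T_allow = 1.09×10^5 N·m

τ_allow = 381/2.7 = 141.1 MPa.
For a solid shaft T_allow = τ_allow·πd³/16; πd³/16 = π×158³/16 = 774500 mm³.
T_allow = 141.1×774500 = 1.093×10^8 N·mm = 109300 N·m.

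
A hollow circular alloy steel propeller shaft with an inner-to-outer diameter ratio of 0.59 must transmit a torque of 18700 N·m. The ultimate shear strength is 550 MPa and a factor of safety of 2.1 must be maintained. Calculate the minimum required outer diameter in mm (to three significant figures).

d_o = 74.5 mm

τ_allow = 550/2.1 = 261.9 MPa.
For a hollow shaft τ = 16T/[πd_o³(1−k⁴)] with k = 0.59, so 1−k⁴ = 0.8788.
d_o³ = 16T/[π τ_allow (1−k⁴)] = 16×1.8700×10^7/(π×261.9×0.8788) = 413800 mm³.
d_o = 74.52 mm.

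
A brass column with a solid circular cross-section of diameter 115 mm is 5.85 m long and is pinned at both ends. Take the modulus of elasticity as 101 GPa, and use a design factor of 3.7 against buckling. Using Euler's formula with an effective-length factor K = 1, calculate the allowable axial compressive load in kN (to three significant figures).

I = πd⁴/64 = π×115⁴/64 = 8.585×10^6 mm⁴.
Effective length L_e = KL = 1×5.85 m = 5850 mm.
Euler critical load P_cr = π²EI/L_e² = π²×101000×8.585×10^6/5850² = 250100 N.
P_allow = P_cr/n = 250100/3.7 = 67590 N.

P_allow = 67.6 kN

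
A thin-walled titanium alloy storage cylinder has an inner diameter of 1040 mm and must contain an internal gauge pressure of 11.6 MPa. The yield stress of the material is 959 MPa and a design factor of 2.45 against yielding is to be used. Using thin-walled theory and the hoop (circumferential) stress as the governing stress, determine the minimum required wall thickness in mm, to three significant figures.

σ_allow = 959/2.45 = 391.4 MPa.
Hoop stress σ_h = pD/(2t), so t = pD/(2σ_allow) = 11.6×1040/(2×391.4) = 15.41 mm.

t = 15.4 mm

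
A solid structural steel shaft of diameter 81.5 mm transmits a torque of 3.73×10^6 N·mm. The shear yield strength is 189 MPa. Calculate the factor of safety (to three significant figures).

τ = 16T/(πd³) = 16×3730000/(π×81.5³) = 35.09 MPa.
n = τ_limit/τ = 189/35.09 = 5.386.

n = 5.39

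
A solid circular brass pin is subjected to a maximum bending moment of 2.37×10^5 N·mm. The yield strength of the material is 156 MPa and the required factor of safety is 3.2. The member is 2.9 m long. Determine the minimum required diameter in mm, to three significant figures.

σ_allow = 156/3.2 = 48.75 MPa.
For a solid circular section σ = 32M/(πd³), so d³ = 32M/(π σ_allow) = 32×237000/(π×48.75) = 49520 mm³.
d = 36.72 mm.

d = 36.7 mm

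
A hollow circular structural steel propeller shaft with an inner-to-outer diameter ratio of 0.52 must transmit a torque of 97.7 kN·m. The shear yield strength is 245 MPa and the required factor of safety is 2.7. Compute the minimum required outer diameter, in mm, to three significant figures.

τ_allow = 245/2.7 = 90.74 MPa.
For a hollow shaft τ = 16T/[πd_o³(1−k⁴)] with k = 0.52, so 1−k⁴ = 0.9269.
d_o³ = 16T/[π τ_allow (1−k⁴)] = 16×9.7700×10^7/(π×90.74×0.9269) = 5.916×10^6 mm³.
d_o = 180.9 mm.

d_o = 181 mm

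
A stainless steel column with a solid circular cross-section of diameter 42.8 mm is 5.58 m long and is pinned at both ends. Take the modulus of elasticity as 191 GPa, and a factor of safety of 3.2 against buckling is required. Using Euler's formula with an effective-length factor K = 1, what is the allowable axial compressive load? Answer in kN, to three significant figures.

P_allow = 3.12 kN

I = πd⁴/64 = π×42.8⁴/64 = 164700 mm⁴.
Effective length L_e = KL = 1×5.58 m = 5580 mm.
Euler critical load P_cr = π²EI/L_e² = π²×191000×164700/5580² = 9973 N.
P_allow = P_cr/n = 9973/3.2 = 3116 N.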